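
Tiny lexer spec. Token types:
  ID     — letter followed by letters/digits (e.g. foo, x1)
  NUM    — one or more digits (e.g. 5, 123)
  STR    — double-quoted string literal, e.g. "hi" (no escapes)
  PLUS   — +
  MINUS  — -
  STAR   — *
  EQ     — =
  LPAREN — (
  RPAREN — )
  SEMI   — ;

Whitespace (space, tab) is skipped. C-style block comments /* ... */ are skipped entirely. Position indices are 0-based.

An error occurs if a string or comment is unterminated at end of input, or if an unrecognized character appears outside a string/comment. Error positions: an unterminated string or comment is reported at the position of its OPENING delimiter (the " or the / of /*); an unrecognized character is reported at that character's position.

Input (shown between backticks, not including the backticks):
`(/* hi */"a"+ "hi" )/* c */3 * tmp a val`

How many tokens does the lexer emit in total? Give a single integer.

Answer: 10

Derivation:
pos=0: emit LPAREN '('
pos=1: enter COMMENT mode (saw '/*')
exit COMMENT mode (now at pos=9)
pos=9: enter STRING mode
pos=9: emit STR "a" (now at pos=12)
pos=12: emit PLUS '+'
pos=14: enter STRING mode
pos=14: emit STR "hi" (now at pos=18)
pos=19: emit RPAREN ')'
pos=20: enter COMMENT mode (saw '/*')
exit COMMENT mode (now at pos=27)
pos=27: emit NUM '3' (now at pos=28)
pos=29: emit STAR '*'
pos=31: emit ID 'tmp' (now at pos=34)
pos=35: emit ID 'a' (now at pos=36)
pos=37: emit ID 'val' (now at pos=40)
DONE. 10 tokens: [LPAREN, STR, PLUS, STR, RPAREN, NUM, STAR, ID, ID, ID]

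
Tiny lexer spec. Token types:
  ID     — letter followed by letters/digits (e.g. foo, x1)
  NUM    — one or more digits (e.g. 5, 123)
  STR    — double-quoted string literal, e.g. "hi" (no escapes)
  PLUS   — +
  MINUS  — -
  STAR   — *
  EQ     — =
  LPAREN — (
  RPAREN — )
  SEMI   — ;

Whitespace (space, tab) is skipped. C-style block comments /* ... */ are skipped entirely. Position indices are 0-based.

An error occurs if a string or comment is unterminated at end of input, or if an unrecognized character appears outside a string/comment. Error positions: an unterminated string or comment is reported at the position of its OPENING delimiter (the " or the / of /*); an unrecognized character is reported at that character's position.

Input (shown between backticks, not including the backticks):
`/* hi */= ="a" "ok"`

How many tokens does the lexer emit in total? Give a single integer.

Answer: 4

Derivation:
pos=0: enter COMMENT mode (saw '/*')
exit COMMENT mode (now at pos=8)
pos=8: emit EQ '='
pos=10: emit EQ '='
pos=11: enter STRING mode
pos=11: emit STR "a" (now at pos=14)
pos=15: enter STRING mode
pos=15: emit STR "ok" (now at pos=19)
DONE. 4 tokens: [EQ, EQ, STR, STR]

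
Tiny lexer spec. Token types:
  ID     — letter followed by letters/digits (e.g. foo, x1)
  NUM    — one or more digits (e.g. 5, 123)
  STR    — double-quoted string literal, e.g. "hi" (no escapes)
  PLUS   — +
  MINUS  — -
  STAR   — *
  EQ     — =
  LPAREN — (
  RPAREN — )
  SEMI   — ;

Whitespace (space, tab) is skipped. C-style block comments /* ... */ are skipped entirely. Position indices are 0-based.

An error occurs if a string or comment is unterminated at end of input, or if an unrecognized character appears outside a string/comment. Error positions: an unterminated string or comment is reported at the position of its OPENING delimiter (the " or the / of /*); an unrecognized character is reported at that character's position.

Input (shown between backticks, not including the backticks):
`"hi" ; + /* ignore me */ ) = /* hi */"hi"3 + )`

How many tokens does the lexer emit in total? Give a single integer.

Answer: 9

Derivation:
pos=0: enter STRING mode
pos=0: emit STR "hi" (now at pos=4)
pos=5: emit SEMI ';'
pos=7: emit PLUS '+'
pos=9: enter COMMENT mode (saw '/*')
exit COMMENT mode (now at pos=24)
pos=25: emit RPAREN ')'
pos=27: emit EQ '='
pos=29: enter COMMENT mode (saw '/*')
exit COMMENT mode (now at pos=37)
pos=37: enter STRING mode
pos=37: emit STR "hi" (now at pos=41)
pos=41: emit NUM '3' (now at pos=42)
pos=43: emit PLUS '+'
pos=45: emit RPAREN ')'
DONE. 9 tokens: [STR, SEMI, PLUS, RPAREN, EQ, STR, NUM, PLUS, RPAREN]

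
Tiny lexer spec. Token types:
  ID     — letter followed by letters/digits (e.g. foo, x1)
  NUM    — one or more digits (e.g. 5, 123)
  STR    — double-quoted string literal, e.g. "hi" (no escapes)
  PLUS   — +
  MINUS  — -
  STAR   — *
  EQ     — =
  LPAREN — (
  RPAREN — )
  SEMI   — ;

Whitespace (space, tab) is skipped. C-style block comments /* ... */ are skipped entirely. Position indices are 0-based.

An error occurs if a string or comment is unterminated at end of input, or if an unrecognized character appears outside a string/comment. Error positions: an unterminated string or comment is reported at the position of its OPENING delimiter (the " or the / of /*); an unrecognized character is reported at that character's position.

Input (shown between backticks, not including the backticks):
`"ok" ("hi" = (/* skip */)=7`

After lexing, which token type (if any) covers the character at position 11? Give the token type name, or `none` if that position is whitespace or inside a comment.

pos=0: enter STRING mode
pos=0: emit STR "ok" (now at pos=4)
pos=5: emit LPAREN '('
pos=6: enter STRING mode
pos=6: emit STR "hi" (now at pos=10)
pos=11: emit EQ '='
pos=13: emit LPAREN '('
pos=14: enter COMMENT mode (saw '/*')
exit COMMENT mode (now at pos=24)
pos=24: emit RPAREN ')'
pos=25: emit EQ '='
pos=26: emit NUM '7' (now at pos=27)
DONE. 8 tokens: [STR, LPAREN, STR, EQ, LPAREN, RPAREN, EQ, NUM]
Position 11: char is '=' -> EQ

Answer: EQ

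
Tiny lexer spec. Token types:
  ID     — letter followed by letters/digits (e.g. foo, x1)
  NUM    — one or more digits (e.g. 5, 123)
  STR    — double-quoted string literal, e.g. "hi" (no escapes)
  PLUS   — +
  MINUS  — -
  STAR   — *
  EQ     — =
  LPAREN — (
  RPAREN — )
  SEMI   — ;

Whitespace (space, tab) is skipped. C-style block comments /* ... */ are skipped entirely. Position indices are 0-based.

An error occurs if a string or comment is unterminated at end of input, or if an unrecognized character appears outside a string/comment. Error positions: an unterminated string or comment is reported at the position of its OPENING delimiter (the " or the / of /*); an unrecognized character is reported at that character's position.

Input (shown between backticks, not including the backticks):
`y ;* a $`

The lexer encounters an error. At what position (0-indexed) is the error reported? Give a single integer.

pos=0: emit ID 'y' (now at pos=1)
pos=2: emit SEMI ';'
pos=3: emit STAR '*'
pos=5: emit ID 'a' (now at pos=6)
pos=7: ERROR — unrecognized char '$'

Answer: 7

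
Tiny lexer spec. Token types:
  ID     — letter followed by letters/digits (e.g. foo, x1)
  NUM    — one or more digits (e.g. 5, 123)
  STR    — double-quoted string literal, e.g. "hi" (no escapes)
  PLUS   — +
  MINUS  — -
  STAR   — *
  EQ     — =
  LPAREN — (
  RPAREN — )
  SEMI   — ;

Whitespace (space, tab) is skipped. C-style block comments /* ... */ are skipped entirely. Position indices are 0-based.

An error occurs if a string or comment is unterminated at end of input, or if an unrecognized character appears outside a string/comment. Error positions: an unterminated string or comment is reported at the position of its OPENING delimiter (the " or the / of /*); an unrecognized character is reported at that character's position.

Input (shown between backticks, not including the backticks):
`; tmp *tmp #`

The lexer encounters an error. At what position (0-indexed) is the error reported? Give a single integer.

pos=0: emit SEMI ';'
pos=2: emit ID 'tmp' (now at pos=5)
pos=6: emit STAR '*'
pos=7: emit ID 'tmp' (now at pos=10)
pos=11: ERROR — unrecognized char '#'

Answer: 11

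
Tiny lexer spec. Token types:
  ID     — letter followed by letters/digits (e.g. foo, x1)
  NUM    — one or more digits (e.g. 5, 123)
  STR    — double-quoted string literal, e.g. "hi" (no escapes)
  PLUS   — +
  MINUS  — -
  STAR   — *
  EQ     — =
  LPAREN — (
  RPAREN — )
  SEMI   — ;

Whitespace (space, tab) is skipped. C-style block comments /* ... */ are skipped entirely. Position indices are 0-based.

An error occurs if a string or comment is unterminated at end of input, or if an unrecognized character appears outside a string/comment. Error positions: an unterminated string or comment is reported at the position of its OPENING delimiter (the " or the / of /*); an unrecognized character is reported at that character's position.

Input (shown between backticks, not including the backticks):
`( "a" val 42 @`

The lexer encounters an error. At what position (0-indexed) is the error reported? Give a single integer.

pos=0: emit LPAREN '('
pos=2: enter STRING mode
pos=2: emit STR "a" (now at pos=5)
pos=6: emit ID 'val' (now at pos=9)
pos=10: emit NUM '42' (now at pos=12)
pos=13: ERROR — unrecognized char '@'

Answer: 13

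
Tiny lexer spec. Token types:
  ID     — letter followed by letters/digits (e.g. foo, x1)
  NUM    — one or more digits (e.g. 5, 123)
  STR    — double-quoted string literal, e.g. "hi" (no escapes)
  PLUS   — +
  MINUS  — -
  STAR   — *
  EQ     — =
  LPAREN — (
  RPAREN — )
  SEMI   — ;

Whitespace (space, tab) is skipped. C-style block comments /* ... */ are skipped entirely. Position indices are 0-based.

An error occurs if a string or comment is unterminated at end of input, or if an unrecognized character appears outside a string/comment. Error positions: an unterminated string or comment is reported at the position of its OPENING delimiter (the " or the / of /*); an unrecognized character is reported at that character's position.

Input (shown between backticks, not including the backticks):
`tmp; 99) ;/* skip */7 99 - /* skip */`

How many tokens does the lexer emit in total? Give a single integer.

pos=0: emit ID 'tmp' (now at pos=3)
pos=3: emit SEMI ';'
pos=5: emit NUM '99' (now at pos=7)
pos=7: emit RPAREN ')'
pos=9: emit SEMI ';'
pos=10: enter COMMENT mode (saw '/*')
exit COMMENT mode (now at pos=20)
pos=20: emit NUM '7' (now at pos=21)
pos=22: emit NUM '99' (now at pos=24)
pos=25: emit MINUS '-'
pos=27: enter COMMENT mode (saw '/*')
exit COMMENT mode (now at pos=37)
DONE. 8 tokens: [ID, SEMI, NUM, RPAREN, SEMI, NUM, NUM, MINUS]

Answer: 8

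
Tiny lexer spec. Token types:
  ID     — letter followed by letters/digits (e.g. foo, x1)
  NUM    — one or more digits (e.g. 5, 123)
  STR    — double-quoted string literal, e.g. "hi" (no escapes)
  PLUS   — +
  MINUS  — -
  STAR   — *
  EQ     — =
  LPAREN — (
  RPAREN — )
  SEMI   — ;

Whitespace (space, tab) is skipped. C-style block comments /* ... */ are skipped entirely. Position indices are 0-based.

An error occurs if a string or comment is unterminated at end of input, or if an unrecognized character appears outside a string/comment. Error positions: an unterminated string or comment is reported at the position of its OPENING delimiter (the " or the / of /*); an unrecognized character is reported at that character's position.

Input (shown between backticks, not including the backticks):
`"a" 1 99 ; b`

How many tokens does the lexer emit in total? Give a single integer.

pos=0: enter STRING mode
pos=0: emit STR "a" (now at pos=3)
pos=4: emit NUM '1' (now at pos=5)
pos=6: emit NUM '99' (now at pos=8)
pos=9: emit SEMI ';'
pos=11: emit ID 'b' (now at pos=12)
DONE. 5 tokens: [STR, NUM, NUM, SEMI, ID]

Answer: 5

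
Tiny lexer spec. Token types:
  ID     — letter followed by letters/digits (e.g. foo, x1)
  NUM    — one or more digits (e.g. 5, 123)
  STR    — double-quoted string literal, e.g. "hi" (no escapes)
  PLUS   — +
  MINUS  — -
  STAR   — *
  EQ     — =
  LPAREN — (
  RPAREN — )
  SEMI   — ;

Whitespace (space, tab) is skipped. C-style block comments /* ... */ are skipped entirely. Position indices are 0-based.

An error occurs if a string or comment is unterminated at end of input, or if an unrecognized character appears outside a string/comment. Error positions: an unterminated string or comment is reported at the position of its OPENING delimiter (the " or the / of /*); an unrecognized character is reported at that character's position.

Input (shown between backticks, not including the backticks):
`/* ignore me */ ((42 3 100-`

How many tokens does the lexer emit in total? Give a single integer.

Answer: 6

Derivation:
pos=0: enter COMMENT mode (saw '/*')
exit COMMENT mode (now at pos=15)
pos=16: emit LPAREN '('
pos=17: emit LPAREN '('
pos=18: emit NUM '42' (now at pos=20)
pos=21: emit NUM '3' (now at pos=22)
pos=23: emit NUM '100' (now at pos=26)
pos=26: emit MINUS '-'
DONE. 6 tokens: [LPAREN, LPAREN, NUM, NUM, NUM, MINUS]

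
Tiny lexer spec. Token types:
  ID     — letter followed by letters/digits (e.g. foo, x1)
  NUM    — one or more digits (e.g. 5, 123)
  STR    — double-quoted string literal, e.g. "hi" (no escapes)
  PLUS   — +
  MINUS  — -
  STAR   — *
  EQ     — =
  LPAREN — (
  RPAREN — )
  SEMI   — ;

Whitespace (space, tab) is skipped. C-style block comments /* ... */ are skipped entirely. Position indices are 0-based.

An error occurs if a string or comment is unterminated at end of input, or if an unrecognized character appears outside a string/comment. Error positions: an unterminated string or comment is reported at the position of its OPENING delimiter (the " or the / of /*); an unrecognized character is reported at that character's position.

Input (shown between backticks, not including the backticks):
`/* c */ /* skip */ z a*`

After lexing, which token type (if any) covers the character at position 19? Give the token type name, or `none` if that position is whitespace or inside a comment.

pos=0: enter COMMENT mode (saw '/*')
exit COMMENT mode (now at pos=7)
pos=8: enter COMMENT mode (saw '/*')
exit COMMENT mode (now at pos=18)
pos=19: emit ID 'z' (now at pos=20)
pos=21: emit ID 'a' (now at pos=22)
pos=22: emit STAR '*'
DONE. 3 tokens: [ID, ID, STAR]
Position 19: char is 'z' -> ID

Answer: ID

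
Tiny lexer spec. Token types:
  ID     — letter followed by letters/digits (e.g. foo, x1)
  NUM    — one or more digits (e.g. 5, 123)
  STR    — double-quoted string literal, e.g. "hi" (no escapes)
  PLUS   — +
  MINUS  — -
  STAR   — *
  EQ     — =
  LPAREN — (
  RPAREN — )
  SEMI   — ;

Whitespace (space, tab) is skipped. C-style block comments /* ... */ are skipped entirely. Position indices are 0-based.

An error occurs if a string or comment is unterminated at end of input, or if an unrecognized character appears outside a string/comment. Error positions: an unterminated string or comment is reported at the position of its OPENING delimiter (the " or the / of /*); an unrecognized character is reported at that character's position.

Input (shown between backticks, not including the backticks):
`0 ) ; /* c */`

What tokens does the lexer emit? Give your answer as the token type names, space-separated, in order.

pos=0: emit NUM '0' (now at pos=1)
pos=2: emit RPAREN ')'
pos=4: emit SEMI ';'
pos=6: enter COMMENT mode (saw '/*')
exit COMMENT mode (now at pos=13)
DONE. 3 tokens: [NUM, RPAREN, SEMI]

Answer: NUM RPAREN SEMI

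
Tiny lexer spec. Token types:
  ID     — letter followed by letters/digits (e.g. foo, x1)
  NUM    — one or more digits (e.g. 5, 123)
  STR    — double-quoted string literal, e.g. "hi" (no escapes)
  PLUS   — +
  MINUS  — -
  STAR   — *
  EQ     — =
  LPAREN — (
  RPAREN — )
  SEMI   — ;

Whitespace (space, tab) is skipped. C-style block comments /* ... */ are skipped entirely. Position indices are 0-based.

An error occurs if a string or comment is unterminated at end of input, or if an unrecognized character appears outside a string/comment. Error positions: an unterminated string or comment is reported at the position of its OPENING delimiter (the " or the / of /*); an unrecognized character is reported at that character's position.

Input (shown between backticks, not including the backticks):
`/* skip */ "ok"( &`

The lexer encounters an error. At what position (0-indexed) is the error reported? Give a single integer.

pos=0: enter COMMENT mode (saw '/*')
exit COMMENT mode (now at pos=10)
pos=11: enter STRING mode
pos=11: emit STR "ok" (now at pos=15)
pos=15: emit LPAREN '('
pos=17: ERROR — unrecognized char '&'

Answer: 17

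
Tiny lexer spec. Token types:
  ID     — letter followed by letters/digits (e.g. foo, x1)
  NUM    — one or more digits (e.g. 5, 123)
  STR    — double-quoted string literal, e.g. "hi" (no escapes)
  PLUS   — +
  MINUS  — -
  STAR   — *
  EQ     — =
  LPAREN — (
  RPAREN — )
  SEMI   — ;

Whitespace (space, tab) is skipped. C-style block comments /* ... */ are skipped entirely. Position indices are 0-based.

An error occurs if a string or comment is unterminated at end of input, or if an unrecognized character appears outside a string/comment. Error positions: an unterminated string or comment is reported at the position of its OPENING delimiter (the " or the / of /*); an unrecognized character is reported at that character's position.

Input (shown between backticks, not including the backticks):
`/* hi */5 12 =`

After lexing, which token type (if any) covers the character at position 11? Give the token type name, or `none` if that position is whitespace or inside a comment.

pos=0: enter COMMENT mode (saw '/*')
exit COMMENT mode (now at pos=8)
pos=8: emit NUM '5' (now at pos=9)
pos=10: emit NUM '12' (now at pos=12)
pos=13: emit EQ '='
DONE. 3 tokens: [NUM, NUM, EQ]
Position 11: char is '2' -> NUM

Answer: NUM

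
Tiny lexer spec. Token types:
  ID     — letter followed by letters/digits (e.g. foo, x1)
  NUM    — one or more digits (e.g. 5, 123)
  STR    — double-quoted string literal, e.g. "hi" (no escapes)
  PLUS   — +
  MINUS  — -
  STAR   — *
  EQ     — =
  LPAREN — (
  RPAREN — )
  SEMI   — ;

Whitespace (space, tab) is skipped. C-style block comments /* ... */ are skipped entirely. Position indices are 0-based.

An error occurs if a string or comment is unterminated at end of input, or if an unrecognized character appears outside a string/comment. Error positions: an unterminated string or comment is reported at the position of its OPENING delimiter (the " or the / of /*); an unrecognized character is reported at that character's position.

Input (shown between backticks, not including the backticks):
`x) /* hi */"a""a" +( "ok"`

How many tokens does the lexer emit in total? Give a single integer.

pos=0: emit ID 'x' (now at pos=1)
pos=1: emit RPAREN ')'
pos=3: enter COMMENT mode (saw '/*')
exit COMMENT mode (now at pos=11)
pos=11: enter STRING mode
pos=11: emit STR "a" (now at pos=14)
pos=14: enter STRING mode
pos=14: emit STR "a" (now at pos=17)
pos=18: emit PLUS '+'
pos=19: emit LPAREN '('
pos=21: enter STRING mode
pos=21: emit STR "ok" (now at pos=25)
DONE. 7 tokens: [ID, RPAREN, STR, STR, PLUS, LPAREN, STR]

Answer: 7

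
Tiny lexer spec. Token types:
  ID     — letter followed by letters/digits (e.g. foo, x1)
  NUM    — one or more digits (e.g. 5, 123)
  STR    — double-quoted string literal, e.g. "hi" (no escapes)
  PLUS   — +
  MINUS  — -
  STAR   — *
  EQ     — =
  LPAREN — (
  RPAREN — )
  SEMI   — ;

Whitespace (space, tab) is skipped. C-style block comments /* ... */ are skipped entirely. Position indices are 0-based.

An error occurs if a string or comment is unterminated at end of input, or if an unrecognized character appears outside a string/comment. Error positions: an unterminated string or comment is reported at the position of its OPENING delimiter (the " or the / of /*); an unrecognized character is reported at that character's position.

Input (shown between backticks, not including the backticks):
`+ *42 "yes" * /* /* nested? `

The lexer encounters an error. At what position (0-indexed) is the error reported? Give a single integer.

Answer: 14

Derivation:
pos=0: emit PLUS '+'
pos=2: emit STAR '*'
pos=3: emit NUM '42' (now at pos=5)
pos=6: enter STRING mode
pos=6: emit STR "yes" (now at pos=11)
pos=12: emit STAR '*'
pos=14: enter COMMENT mode (saw '/*')
pos=14: ERROR — unterminated comment (reached EOF)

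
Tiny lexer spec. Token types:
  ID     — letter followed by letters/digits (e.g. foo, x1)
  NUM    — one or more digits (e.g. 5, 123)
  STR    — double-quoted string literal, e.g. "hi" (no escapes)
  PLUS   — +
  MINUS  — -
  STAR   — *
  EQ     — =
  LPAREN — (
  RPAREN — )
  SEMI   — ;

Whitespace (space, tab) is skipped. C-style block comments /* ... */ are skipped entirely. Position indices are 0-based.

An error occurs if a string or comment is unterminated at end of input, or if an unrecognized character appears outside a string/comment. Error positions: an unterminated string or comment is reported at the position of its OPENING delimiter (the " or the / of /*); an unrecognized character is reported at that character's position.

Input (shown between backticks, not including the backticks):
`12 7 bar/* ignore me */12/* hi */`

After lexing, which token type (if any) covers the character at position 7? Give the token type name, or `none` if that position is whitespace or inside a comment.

Answer: ID

Derivation:
pos=0: emit NUM '12' (now at pos=2)
pos=3: emit NUM '7' (now at pos=4)
pos=5: emit ID 'bar' (now at pos=8)
pos=8: enter COMMENT mode (saw '/*')
exit COMMENT mode (now at pos=23)
pos=23: emit NUM '12' (now at pos=25)
pos=25: enter COMMENT mode (saw '/*')
exit COMMENT mode (now at pos=33)
DONE. 4 tokens: [NUM, NUM, ID, NUM]
Position 7: char is 'r' -> ID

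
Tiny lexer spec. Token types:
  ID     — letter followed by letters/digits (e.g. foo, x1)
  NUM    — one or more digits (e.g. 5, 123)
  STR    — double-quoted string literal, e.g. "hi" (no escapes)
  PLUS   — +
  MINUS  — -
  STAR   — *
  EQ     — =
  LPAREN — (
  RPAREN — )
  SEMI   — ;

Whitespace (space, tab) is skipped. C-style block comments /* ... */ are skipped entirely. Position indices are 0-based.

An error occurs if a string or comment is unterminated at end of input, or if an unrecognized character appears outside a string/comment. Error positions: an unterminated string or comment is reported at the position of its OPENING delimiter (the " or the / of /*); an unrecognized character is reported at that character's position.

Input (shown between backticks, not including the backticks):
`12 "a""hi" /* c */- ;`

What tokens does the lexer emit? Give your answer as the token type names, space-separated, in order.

pos=0: emit NUM '12' (now at pos=2)
pos=3: enter STRING mode
pos=3: emit STR "a" (now at pos=6)
pos=6: enter STRING mode
pos=6: emit STR "hi" (now at pos=10)
pos=11: enter COMMENT mode (saw '/*')
exit COMMENT mode (now at pos=18)
pos=18: emit MINUS '-'
pos=20: emit SEMI ';'
DONE. 5 tokens: [NUM, STR, STR, MINUS, SEMI]

Answer: NUM STR STR MINUS SEMI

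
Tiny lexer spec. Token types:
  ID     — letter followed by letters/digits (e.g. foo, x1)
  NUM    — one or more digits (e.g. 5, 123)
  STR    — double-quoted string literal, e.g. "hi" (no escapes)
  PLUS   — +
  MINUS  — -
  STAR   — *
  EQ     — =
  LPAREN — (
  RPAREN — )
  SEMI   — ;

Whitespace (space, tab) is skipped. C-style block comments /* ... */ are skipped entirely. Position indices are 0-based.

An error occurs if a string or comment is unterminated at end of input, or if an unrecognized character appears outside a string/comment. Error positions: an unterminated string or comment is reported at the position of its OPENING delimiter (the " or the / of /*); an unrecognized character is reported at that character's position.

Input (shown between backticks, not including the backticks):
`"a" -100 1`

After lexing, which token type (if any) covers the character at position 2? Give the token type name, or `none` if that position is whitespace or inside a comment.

Answer: STR

Derivation:
pos=0: enter STRING mode
pos=0: emit STR "a" (now at pos=3)
pos=4: emit MINUS '-'
pos=5: emit NUM '100' (now at pos=8)
pos=9: emit NUM '1' (now at pos=10)
DONE. 4 tokens: [STR, MINUS, NUM, NUM]
Position 2: char is '"' -> STR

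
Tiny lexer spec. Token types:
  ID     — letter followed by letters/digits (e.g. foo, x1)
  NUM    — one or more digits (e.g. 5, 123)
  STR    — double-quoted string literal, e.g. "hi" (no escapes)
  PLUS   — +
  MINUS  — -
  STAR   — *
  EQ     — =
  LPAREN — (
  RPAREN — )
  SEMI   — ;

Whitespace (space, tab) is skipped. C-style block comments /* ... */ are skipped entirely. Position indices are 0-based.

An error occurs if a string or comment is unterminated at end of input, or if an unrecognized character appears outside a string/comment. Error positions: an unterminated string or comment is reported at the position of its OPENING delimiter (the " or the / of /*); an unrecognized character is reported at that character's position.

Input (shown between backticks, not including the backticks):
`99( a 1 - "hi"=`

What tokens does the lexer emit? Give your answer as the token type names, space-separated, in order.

Answer: NUM LPAREN ID NUM MINUS STR EQ

Derivation:
pos=0: emit NUM '99' (now at pos=2)
pos=2: emit LPAREN '('
pos=4: emit ID 'a' (now at pos=5)
pos=6: emit NUM '1' (now at pos=7)
pos=8: emit MINUS '-'
pos=10: enter STRING mode
pos=10: emit STR "hi" (now at pos=14)
pos=14: emit EQ '='
DONE. 7 tokens: [NUM, LPAREN, ID, NUM, MINUS, STR, EQ]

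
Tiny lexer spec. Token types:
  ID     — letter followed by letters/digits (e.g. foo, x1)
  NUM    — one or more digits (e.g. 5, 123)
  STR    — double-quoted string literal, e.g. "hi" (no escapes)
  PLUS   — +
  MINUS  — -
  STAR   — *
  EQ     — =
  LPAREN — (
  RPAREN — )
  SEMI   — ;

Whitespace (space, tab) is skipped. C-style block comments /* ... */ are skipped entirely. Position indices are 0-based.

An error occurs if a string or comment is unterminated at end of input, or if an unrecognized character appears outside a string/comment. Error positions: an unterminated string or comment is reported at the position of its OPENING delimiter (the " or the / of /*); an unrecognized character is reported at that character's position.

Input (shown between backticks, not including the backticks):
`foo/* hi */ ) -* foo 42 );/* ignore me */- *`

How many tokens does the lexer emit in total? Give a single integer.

pos=0: emit ID 'foo' (now at pos=3)
pos=3: enter COMMENT mode (saw '/*')
exit COMMENT mode (now at pos=11)
pos=12: emit RPAREN ')'
pos=14: emit MINUS '-'
pos=15: emit STAR '*'
pos=17: emit ID 'foo' (now at pos=20)
pos=21: emit NUM '42' (now at pos=23)
pos=24: emit RPAREN ')'
pos=25: emit SEMI ';'
pos=26: enter COMMENT mode (saw '/*')
exit COMMENT mode (now at pos=41)
pos=41: emit MINUS '-'
pos=43: emit STAR '*'
DONE. 10 tokens: [ID, RPAREN, MINUS, STAR, ID, NUM, RPAREN, SEMI, MINUS, STAR]

Answer: 10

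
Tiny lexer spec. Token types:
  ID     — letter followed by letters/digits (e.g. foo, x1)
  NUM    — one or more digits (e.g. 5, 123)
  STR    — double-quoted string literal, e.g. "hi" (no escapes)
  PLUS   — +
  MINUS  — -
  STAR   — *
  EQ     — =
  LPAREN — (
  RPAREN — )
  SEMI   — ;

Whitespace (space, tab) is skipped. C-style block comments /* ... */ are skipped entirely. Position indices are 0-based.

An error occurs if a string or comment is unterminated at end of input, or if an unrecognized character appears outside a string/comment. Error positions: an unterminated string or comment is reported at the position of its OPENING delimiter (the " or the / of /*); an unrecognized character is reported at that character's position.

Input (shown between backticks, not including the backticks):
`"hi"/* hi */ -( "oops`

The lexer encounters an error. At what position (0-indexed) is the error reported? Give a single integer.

Answer: 16

Derivation:
pos=0: enter STRING mode
pos=0: emit STR "hi" (now at pos=4)
pos=4: enter COMMENT mode (saw '/*')
exit COMMENT mode (now at pos=12)
pos=13: emit MINUS '-'
pos=14: emit LPAREN '('
pos=16: enter STRING mode
pos=16: ERROR — unterminated string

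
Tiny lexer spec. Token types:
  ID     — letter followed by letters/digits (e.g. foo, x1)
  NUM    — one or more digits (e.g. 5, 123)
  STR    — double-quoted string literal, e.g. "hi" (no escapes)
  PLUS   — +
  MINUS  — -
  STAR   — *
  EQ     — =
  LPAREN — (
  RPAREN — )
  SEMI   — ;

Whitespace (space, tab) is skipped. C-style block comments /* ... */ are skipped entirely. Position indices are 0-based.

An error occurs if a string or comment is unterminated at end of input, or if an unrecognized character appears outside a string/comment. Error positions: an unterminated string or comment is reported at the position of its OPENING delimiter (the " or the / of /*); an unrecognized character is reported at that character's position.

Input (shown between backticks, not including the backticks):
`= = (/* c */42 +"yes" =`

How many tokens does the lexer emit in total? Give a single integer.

Answer: 7

Derivation:
pos=0: emit EQ '='
pos=2: emit EQ '='
pos=4: emit LPAREN '('
pos=5: enter COMMENT mode (saw '/*')
exit COMMENT mode (now at pos=12)
pos=12: emit NUM '42' (now at pos=14)
pos=15: emit PLUS '+'
pos=16: enter STRING mode
pos=16: emit STR "yes" (now at pos=21)
pos=22: emit EQ '='
DONE. 7 tokens: [EQ, EQ, LPAREN, NUM, PLUS, STR, EQ]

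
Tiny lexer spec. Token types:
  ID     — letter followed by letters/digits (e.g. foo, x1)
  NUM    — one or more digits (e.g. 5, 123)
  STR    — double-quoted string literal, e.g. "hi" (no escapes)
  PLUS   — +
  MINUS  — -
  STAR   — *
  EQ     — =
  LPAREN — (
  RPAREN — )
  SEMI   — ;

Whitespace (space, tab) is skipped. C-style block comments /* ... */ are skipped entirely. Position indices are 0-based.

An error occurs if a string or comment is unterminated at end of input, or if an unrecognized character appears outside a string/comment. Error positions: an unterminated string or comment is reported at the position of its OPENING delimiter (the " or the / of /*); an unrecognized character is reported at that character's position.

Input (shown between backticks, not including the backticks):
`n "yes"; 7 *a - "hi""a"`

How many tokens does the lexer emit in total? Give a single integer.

Answer: 9

Derivation:
pos=0: emit ID 'n' (now at pos=1)
pos=2: enter STRING mode
pos=2: emit STR "yes" (now at pos=7)
pos=7: emit SEMI ';'
pos=9: emit NUM '7' (now at pos=10)
pos=11: emit STAR '*'
pos=12: emit ID 'a' (now at pos=13)
pos=14: emit MINUS '-'
pos=16: enter STRING mode
pos=16: emit STR "hi" (now at pos=20)
pos=20: enter STRING mode
pos=20: emit STR "a" (now at pos=23)
DONE. 9 tokens: [ID, STR, SEMI, NUM, STAR, ID, MINUS, STR, STR]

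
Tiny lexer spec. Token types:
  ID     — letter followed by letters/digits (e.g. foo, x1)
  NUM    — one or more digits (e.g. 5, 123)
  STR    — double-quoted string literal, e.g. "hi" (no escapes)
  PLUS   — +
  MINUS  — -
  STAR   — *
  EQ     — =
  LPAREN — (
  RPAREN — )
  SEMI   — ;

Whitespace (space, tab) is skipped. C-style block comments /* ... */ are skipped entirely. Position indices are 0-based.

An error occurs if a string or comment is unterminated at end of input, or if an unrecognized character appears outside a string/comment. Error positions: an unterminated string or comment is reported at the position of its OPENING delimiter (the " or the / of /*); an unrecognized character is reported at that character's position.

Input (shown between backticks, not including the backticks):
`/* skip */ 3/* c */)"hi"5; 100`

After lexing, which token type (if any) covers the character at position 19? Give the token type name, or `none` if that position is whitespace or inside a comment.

pos=0: enter COMMENT mode (saw '/*')
exit COMMENT mode (now at pos=10)
pos=11: emit NUM '3' (now at pos=12)
pos=12: enter COMMENT mode (saw '/*')
exit COMMENT mode (now at pos=19)
pos=19: emit RPAREN ')'
pos=20: enter STRING mode
pos=20: emit STR "hi" (now at pos=24)
pos=24: emit NUM '5' (now at pos=25)
pos=25: emit SEMI ';'
pos=27: emit NUM '100' (now at pos=30)
DONE. 6 tokens: [NUM, RPAREN, STR, NUM, SEMI, NUM]
Position 19: char is ')' -> RPAREN

Answer: RPAREN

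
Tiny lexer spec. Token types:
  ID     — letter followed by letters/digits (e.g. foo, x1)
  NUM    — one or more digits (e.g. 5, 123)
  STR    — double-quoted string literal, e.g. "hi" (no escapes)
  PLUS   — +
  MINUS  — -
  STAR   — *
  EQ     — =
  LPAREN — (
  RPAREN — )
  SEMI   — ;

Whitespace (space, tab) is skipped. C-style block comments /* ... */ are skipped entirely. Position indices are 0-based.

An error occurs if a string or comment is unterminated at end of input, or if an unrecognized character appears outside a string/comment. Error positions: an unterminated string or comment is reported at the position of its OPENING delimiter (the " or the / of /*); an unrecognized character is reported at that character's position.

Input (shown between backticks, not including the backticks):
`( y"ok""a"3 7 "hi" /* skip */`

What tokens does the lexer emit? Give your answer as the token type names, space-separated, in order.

Answer: LPAREN ID STR STR NUM NUM STR

Derivation:
pos=0: emit LPAREN '('
pos=2: emit ID 'y' (now at pos=3)
pos=3: enter STRING mode
pos=3: emit STR "ok" (now at pos=7)
pos=7: enter STRING mode
pos=7: emit STR "a" (now at pos=10)
pos=10: emit NUM '3' (now at pos=11)
pos=12: emit NUM '7' (now at pos=13)
pos=14: enter STRING mode
pos=14: emit STR "hi" (now at pos=18)
pos=19: enter COMMENT mode (saw '/*')
exit COMMENT mode (now at pos=29)
DONE. 7 tokens: [LPAREN, ID, STR, STR, NUM, NUM, STR]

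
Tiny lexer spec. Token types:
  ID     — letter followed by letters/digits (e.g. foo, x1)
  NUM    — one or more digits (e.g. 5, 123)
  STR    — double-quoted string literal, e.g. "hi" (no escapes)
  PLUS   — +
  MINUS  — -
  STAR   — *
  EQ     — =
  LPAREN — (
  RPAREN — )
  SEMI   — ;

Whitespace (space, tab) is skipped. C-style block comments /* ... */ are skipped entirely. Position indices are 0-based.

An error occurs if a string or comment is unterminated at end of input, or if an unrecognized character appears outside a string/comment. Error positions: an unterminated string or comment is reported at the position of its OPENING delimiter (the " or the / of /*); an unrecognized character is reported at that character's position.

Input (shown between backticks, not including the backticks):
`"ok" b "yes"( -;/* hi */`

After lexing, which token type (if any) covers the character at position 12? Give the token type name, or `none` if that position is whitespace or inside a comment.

pos=0: enter STRING mode
pos=0: emit STR "ok" (now at pos=4)
pos=5: emit ID 'b' (now at pos=6)
pos=7: enter STRING mode
pos=7: emit STR "yes" (now at pos=12)
pos=12: emit LPAREN '('
pos=14: emit MINUS '-'
pos=15: emit SEMI ';'
pos=16: enter COMMENT mode (saw '/*')
exit COMMENT mode (now at pos=24)
DONE. 6 tokens: [STR, ID, STR, LPAREN, MINUS, SEMI]
Position 12: char is '(' -> LPAREN

Answer: LPAREN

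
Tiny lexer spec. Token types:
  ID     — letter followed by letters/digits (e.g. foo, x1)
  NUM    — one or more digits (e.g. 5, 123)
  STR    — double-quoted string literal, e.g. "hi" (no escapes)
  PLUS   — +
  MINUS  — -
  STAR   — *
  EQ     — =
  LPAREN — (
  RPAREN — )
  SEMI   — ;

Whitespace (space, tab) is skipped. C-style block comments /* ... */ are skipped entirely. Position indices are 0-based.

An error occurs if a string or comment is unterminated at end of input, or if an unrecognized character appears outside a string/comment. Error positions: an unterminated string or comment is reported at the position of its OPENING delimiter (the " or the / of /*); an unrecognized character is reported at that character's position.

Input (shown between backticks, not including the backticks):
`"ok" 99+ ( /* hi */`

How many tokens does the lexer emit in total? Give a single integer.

pos=0: enter STRING mode
pos=0: emit STR "ok" (now at pos=4)
pos=5: emit NUM '99' (now at pos=7)
pos=7: emit PLUS '+'
pos=9: emit LPAREN '('
pos=11: enter COMMENT mode (saw '/*')
exit COMMENT mode (now at pos=19)
DONE. 4 tokens: [STR, NUM, PLUS, LPAREN]

Answer: 4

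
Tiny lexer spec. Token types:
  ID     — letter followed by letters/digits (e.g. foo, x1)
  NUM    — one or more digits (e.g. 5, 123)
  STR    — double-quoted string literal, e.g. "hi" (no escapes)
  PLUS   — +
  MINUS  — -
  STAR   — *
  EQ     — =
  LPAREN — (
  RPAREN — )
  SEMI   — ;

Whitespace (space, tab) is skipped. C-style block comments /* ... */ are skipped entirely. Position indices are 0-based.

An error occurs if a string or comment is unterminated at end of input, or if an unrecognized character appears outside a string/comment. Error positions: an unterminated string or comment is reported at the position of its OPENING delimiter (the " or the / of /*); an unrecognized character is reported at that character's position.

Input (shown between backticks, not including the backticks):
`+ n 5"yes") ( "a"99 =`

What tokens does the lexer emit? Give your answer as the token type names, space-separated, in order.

pos=0: emit PLUS '+'
pos=2: emit ID 'n' (now at pos=3)
pos=4: emit NUM '5' (now at pos=5)
pos=5: enter STRING mode
pos=5: emit STR "yes" (now at pos=10)
pos=10: emit RPAREN ')'
pos=12: emit LPAREN '('
pos=14: enter STRING mode
pos=14: emit STR "a" (now at pos=17)
pos=17: emit NUM '99' (now at pos=19)
pos=20: emit EQ '='
DONE. 9 tokens: [PLUS, ID, NUM, STR, RPAREN, LPAREN, STR, NUM, EQ]

Answer: PLUS ID NUM STR RPAREN LPAREN STR NUM EQ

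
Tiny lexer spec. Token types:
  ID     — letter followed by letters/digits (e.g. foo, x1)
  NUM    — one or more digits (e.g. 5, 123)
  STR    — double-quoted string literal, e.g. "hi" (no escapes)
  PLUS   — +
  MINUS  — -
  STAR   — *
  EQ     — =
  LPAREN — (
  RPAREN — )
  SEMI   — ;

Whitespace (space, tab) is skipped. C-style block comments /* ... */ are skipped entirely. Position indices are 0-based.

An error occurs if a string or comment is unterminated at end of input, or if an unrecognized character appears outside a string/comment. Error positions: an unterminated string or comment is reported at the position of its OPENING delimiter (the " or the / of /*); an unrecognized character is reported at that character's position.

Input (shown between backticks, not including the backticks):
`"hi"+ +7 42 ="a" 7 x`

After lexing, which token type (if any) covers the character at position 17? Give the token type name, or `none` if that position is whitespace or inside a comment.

pos=0: enter STRING mode
pos=0: emit STR "hi" (now at pos=4)
pos=4: emit PLUS '+'
pos=6: emit PLUS '+'
pos=7: emit NUM '7' (now at pos=8)
pos=9: emit NUM '42' (now at pos=11)
pos=12: emit EQ '='
pos=13: enter STRING mode
pos=13: emit STR "a" (now at pos=16)
pos=17: emit NUM '7' (now at pos=18)
pos=19: emit ID 'x' (now at pos=20)
DONE. 9 tokens: [STR, PLUS, PLUS, NUM, NUM, EQ, STR, NUM, ID]
Position 17: char is '7' -> NUM

Answer: NUM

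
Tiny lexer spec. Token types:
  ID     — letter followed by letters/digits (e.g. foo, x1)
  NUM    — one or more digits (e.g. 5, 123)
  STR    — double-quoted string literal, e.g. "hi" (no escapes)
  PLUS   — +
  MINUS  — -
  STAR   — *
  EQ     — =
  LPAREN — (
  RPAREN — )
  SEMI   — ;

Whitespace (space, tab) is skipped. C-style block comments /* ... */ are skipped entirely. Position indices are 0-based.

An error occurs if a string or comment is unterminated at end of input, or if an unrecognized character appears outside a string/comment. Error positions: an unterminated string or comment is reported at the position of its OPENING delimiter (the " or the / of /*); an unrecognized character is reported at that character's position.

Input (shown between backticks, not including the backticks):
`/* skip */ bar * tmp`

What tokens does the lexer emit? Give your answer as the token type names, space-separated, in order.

pos=0: enter COMMENT mode (saw '/*')
exit COMMENT mode (now at pos=10)
pos=11: emit ID 'bar' (now at pos=14)
pos=15: emit STAR '*'
pos=17: emit ID 'tmp' (now at pos=20)
DONE. 3 tokens: [ID, STAR, ID]

Answer: ID STAR ID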